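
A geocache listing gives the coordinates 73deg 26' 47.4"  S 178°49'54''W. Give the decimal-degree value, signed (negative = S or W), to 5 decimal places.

Latitude: 73° + 26/60 + 47.4/3600 = 73 + 0.433333 + 0.013167 = 73.446500
hemisphere S, so the sign is −
λ: 178 + 49/60 + 54/3600 = 178.831667
W → negative

-73.44650, -178.83167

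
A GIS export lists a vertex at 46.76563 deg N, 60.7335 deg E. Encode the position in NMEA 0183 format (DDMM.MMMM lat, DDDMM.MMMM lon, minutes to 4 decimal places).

4645.9378,N / 06044.0100,E

φ: minutes = (46.765630 − 46) × 60 = 45.937800
Longitude: fractional part 0.733500 → 44.010000 minutes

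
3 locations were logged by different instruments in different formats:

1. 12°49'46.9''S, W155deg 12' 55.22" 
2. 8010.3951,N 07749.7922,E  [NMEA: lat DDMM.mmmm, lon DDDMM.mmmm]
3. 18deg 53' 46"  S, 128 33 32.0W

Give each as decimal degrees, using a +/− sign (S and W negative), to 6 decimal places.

Point 1:
  φ: 12 + 49/60 + 46.9/3600 = 12.8296944
  S ⇒ negate
  Longitude: 12′ + 55.22″ = 12.92033′; 155 + 12.92033/60 = 155.2153389
  W ⇒ negate
Point 2:
  Latitude: degrees = first 2 digits = 80, minutes = 10.3951; 80 + 10.3951/60 = 80.1732517
  N → positive
  λ: split at 3 digits → 077° and 49.7922′; 77 + 49.7922/60 = 77.8298700
  E → positive
Point 3:
  Latitude: 18 + 53/60 + 46/3600 = 18.8961111
  S → negative
  λ: 33′ + 32″ = 33.53333′; 128 + 33.53333/60 = 128.5588889
  W ⇒ negate

1. -12.829694, -155.215339
2. 80.173252, 77.829870
3. -18.896111, -128.558889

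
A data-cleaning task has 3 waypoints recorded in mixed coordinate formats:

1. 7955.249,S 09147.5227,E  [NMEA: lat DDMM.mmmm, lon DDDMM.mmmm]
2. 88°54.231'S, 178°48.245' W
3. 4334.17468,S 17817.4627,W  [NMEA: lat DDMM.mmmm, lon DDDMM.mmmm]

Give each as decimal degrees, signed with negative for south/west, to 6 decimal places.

Point 1:
  Latitude: split at 2 digits → 79° and 55.249′; 79 + 55.249/60 = 79.9208167
  S ⇒ negate
  λ: split at 3 digits → 091° and 47.5227′; 91 + 47.5227/60 = 91.7920450
  E ⇒ keep positive
Point 2:
  Lat: 54.231′ = 0.903850°; total 88.9038500
  S ⇒ negate
  λ: 48.245′ = 0.804083°; total 178.8040833
  hemisphere W, so the sign is −
Point 3:
  Lat: split at 2 digits → 43° and 34.17468′; 43 + 34.17468/60 = 43.5695780
  hemisphere S, so the sign is −
  Longitude: split at 3 digits → 178° and 17.4627′; 178 + 17.4627/60 = 178.2910450
  W ⇒ negate

1. -79.920817, 91.792045
2. -88.903850, -178.804083
3. -43.569578, -178.291045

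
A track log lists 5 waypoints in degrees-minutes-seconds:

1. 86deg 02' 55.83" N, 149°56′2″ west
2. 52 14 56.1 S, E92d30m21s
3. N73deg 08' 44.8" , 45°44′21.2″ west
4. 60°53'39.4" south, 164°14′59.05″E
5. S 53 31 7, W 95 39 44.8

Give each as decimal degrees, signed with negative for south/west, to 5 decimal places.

Point 1:
  Latitude: 2′ + 55.83″ = 2.93050′; 86 + 2.93050/60 = 86.048842
  N ⇒ keep positive
  λ: 149 + 56/60 + 2/3600 = 149.933889
  W ⇒ negate
Point 2:
  Latitude: 14′ + 56.1″ = 14.93500′; 52 + 14.93500/60 = 52.248917
  S → negative
  λ: 92 + 30/60 + 21/3600 = 92.505833
  E ⇒ keep positive
Point 3:
  Lat: 73° + 8/60 + 44.8/3600 = 73 + 0.133333 + 0.012444 = 73.145778
  N ⇒ keep positive
  λ: 45° + 44/60 + 21.2/3600 = 45 + 0.733333 + 0.005889 = 45.739222
  W ⇒ negate
Point 4:
  Lat: 53′ + 39.4″ = 53.65667′; 60 + 53.65667/60 = 60.894278
  S → negative
  Lon: 164° + 14/60 + 59.05/3600 = 164 + 0.233333 + 0.016403 = 164.249736
  E → positive
Point 5:
  Lat: 53° + 31/60 + 7/3600 = 53 + 0.516667 + 0.001944 = 53.518611
  S → negative
  λ: 39′ + 44.8″ = 39.74667′; 95 + 39.74667/60 = 95.662444
  W ⇒ negate

1. 86.04884, -149.93389
2. -52.24892, 92.50583
3. 73.14578, -45.73922
4. -60.89428, 164.24974
5. -53.51861, -95.66244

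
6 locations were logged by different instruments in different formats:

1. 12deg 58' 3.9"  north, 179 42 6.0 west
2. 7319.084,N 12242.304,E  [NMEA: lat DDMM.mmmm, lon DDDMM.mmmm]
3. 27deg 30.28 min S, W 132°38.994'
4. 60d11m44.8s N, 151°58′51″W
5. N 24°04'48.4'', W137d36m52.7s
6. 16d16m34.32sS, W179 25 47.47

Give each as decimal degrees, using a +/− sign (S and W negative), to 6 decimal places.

1. 12.967750, -179.701667
2. 73.318067, 122.705067
3. -27.504667, -132.649900
4. 60.195778, -151.980833
5. 24.080111, -137.614639
6. -16.276200, -179.429853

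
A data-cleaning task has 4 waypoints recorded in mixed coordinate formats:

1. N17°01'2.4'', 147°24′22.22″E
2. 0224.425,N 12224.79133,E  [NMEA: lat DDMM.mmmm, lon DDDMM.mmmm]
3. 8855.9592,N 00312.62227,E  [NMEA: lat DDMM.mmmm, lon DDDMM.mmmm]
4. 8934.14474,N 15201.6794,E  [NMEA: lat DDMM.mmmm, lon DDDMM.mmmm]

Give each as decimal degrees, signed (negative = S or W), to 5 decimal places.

1. 17.01733, 147.40617
2. 2.40708, 122.41319
3. 88.93265, 3.21037
4. 89.56908, 152.02799

Point 1:
  φ: 1′ + 2.4″ = 1.04000′; 17 + 1.04000/60 = 17.017333
  N → positive
  λ: 24′ + 22.22″ = 24.37033′; 147 + 24.37033/60 = 147.406172
  E → positive
Point 2:
  Latitude: split at 2 digits → 02° and 24.425′; 2 + 24.425/60 = 2.407083
  N ⇒ keep positive
  Longitude: degrees = first 3 digits = 122, minutes = 24.79133; 122 + 24.79133/60 = 122.413189
  E → positive
Point 3:
  φ: degrees = first 2 digits = 88, minutes = 55.9592; 88 + 55.9592/60 = 88.932653
  N → positive
  λ: split at 3 digits → 003° and 12.62227′; 3 + 12.62227/60 = 3.210371
  E ⇒ keep positive
Point 4:
  Latitude: split at 2 digits → 89° and 34.14474′; 89 + 34.14474/60 = 89.569079
  N ⇒ keep positive
  Lon: degrees = first 3 digits = 152, minutes = 1.6794; 152 + 1.6794/60 = 152.027990
  E ⇒ keep positive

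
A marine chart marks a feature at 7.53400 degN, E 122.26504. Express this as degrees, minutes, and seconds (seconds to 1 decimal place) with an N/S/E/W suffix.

7°32′2.4″ N, 122°15′54.1″ E

Latitude: 0.534000° → 32.04000′; 0.04000 × 60 = 2.400″
Lon: 0.265040 × 60 = 15.90240′ → 15′, remainder × 60 = 54.144″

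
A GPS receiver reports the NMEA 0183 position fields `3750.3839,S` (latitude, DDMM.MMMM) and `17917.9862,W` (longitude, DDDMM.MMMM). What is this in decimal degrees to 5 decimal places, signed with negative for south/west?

-37.83973, -179.29977

Latitude: split at 2 digits → 37° and 50.3839′; 37 + 50.3839/60 = 37.839732
S → negative
Lon: degrees = first 3 digits = 179, minutes = 17.9862; 179 + 17.9862/60 = 179.299770
W → negative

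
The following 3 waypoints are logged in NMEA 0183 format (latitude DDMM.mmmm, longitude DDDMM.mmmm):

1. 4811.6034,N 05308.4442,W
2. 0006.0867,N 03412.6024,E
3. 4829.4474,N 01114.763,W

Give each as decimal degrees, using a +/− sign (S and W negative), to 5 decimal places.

1. 48.19339, -53.14074
2. 0.10145, 34.21004
3. 48.49079, -11.24605

Point 1:
  φ: split at 2 digits → 48° and 11.6034′; 48 + 11.6034/60 = 48.193390
  N → positive
  Lon: degrees = first 3 digits = 53, minutes = 8.4442; 53 + 8.4442/60 = 53.140737
  W → negative
Point 2:
  Latitude: split at 2 digits → 00° and 6.0867′; 0 + 6.0867/60 = 0.101445
  N ⇒ keep positive
  λ: split at 3 digits → 034° and 12.6024′; 34 + 12.6024/60 = 34.210040
  E ⇒ keep positive
Point 3:
  Lat: split at 2 digits → 48° and 29.4474′; 48 + 29.4474/60 = 48.490790
  N → positive
  Longitude: split at 3 digits → 011° and 14.763′; 11 + 14.763/60 = 11.246050
  W → negative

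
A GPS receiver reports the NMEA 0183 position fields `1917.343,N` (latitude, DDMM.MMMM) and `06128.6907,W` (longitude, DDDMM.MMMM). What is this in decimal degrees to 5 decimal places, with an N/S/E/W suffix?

Lat: degrees = first 2 digits = 19, minutes = 17.343; 19 + 17.343/60 = 19.289050
Longitude: degrees = first 3 digits = 61, minutes = 28.6907; 61 + 28.6907/60 = 61.478178

19.28905° N, 61.47818° W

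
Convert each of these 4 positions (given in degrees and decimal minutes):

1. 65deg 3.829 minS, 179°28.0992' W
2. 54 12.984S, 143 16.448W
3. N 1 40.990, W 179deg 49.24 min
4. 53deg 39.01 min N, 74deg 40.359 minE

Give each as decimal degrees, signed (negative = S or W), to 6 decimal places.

Point 1:
  Lat: 3.829′ = 0.063817°; total 65.0638167
  S ⇒ negate
  Longitude: 28.0992′ = 0.468320°; total 179.4683200
  W → negative
Point 2:
  Latitude: 12.984′ = 0.216400°; total 54.2164000
  S → negative
  λ: 16.448′ = 0.274133°; total 143.2741333
  W → negative
Point 3:
  φ: 1 + 40.99/60 = 1.6831667
  N ⇒ keep positive
  Lon: 49.24′ = 0.820667°; total 179.8206667
  W → negative
Point 4:
  φ: 39.01′ = 0.650167°; total 53.6501667
  N ⇒ keep positive
  Longitude: 74 + 40.359/60 = 74.6726500
  E ⇒ keep positive

1. -65.063817, -179.468320
2. -54.216400, -143.274133
3. 1.683167, -179.820667
4. 53.650167, 74.672650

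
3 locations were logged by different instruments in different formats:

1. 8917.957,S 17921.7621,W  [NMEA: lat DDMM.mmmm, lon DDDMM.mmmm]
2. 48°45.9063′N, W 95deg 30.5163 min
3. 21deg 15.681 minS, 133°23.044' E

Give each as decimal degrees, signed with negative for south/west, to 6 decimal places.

Point 1:
  φ: degrees = first 2 digits = 89, minutes = 17.957; 89 + 17.957/60 = 89.2992833
  S → negative
  Lon: degrees = first 3 digits = 179, minutes = 21.7621; 179 + 21.7621/60 = 179.3627017
  hemisphere W, so the sign is −
Point 2:
  Lat: 48 + 45.9063/60 = 48.7651050
  N ⇒ keep positive
  λ: 95 + 30.5163/60 = 95.5086050
  W ⇒ negate
Point 3:
  φ: 21 + 15.681/60 = 21.2613500
  S ⇒ negate
  Lon: 23.044′ = 0.384067°; total 133.3840667
  E ⇒ keep positive

1. -89.299283, -179.362702
2. 48.765105, -95.508605
3. -21.261350, 133.384067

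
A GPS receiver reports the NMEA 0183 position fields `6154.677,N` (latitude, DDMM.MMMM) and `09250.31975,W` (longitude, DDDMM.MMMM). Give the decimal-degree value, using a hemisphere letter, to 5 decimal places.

61.91128° N, 92.83866° W

φ: split at 2 digits → 61° and 54.677′; 61 + 54.677/60 = 61.911283
Longitude: degrees = first 3 digits = 92, minutes = 50.31975; 92 + 50.31975/60 = 92.838663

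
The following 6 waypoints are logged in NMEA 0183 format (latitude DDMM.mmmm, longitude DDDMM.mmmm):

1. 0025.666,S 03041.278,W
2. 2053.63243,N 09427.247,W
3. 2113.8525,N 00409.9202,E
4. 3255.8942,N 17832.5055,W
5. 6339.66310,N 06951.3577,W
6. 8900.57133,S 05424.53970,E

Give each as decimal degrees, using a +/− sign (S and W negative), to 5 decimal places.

1. -0.42777, -30.68797
2. 20.89387, -94.45412
3. 21.23088, 4.16534
4. 32.93157, -178.54176
5. 63.66105, -69.85596
6. -89.00952, 54.40900

Point 1:
  Lat: split at 2 digits → 00° and 25.666′; 0 + 25.666/60 = 0.427767
  hemisphere S, so the sign is −
  λ: split at 3 digits → 030° and 41.278′; 30 + 41.278/60 = 30.687967
  W → negative
Point 2:
  φ: degrees = first 2 digits = 20, minutes = 53.63243; 20 + 53.63243/60 = 20.893874
  N → positive
  Longitude: split at 3 digits → 094° and 27.247′; 94 + 27.247/60 = 94.454117
  W ⇒ negate
Point 3:
  φ: degrees = first 2 digits = 21, minutes = 13.8525; 21 + 13.8525/60 = 21.230875
  N → positive
  Longitude: split at 3 digits → 004° and 9.9202′; 4 + 9.9202/60 = 4.165337
  E → positive
Point 4:
  Lat: degrees = first 2 digits = 32, minutes = 55.8942; 32 + 55.8942/60 = 32.931570
  N ⇒ keep positive
  Longitude: degrees = first 3 digits = 178, minutes = 32.5055; 178 + 32.5055/60 = 178.541758
  W ⇒ negate
Point 5:
  Latitude: degrees = first 2 digits = 63, minutes = 39.6631; 63 + 39.6631/60 = 63.661052
  N → positive
  λ: split at 3 digits → 069° and 51.3577′; 69 + 51.3577/60 = 69.855962
  W → negative
Point 6:
  Latitude: split at 2 digits → 89° and 0.57133′; 89 + 0.57133/60 = 89.009522
  S → negative
  Longitude: split at 3 digits → 054° and 24.5397′; 54 + 24.5397/60 = 54.408995
  E → positive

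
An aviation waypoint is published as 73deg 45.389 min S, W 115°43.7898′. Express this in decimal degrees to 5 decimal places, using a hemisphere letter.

73.75648° S, 115.72983° W

Lat: 73 + 45.389/60 = 73.756483
Lon: 43.7898′ = 0.729830°; total 115.729830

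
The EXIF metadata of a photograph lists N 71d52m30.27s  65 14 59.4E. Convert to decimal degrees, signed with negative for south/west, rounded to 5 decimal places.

φ: 52′ + 30.27″ = 52.50450′; 71 + 52.50450/60 = 71.875075
N → positive
Longitude: 65 + 14/60 + 59.4/3600 = 65.249833
E ⇒ keep positive

71.87508, 65.24983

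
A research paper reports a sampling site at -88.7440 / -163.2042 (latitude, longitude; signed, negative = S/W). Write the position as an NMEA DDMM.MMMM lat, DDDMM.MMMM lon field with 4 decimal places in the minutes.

Latitude is negative → S; |value| = 88.744000
Lat: minutes = (88.744000 − 88) × 60 = 44.640000
Longitude is negative → W; |value| = 163.204200
Longitude: fractional part 0.204200 → 12.252000 minutes

8844.6400,S / 16312.2520,W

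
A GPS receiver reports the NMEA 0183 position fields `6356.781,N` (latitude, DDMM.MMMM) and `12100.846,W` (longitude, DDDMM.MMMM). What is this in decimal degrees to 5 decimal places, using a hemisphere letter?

63.94635° N, 121.01410° W

Latitude: split at 2 digits → 63° and 56.781′; 63 + 56.781/60 = 63.946350
λ: split at 3 digits → 121° and 0.846′; 121 + 0.846/60 = 121.014100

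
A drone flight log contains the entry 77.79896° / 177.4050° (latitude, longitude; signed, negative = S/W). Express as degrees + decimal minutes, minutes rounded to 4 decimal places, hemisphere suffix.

Latitude: minutes = (77.798960 − 77) × 60 = 47.937600
Longitude: minutes = (177.405000 − 177) × 60 = 24.300000

77° 47.9376′ N, 177° 24.3000′ E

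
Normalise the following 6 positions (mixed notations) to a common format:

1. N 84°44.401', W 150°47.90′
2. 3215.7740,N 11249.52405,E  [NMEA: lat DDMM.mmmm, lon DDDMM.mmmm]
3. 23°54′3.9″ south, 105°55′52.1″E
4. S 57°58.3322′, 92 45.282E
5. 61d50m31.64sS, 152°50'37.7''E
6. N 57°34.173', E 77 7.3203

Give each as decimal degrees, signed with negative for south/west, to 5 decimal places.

Point 1:
  Latitude: 84 + 44.401/60 = 84.740017
  N → positive
  λ: 150 + 47.9/60 = 150.798333
  hemisphere W, so the sign is −
Point 2:
  Lat: degrees = first 2 digits = 32, minutes = 15.774; 32 + 15.774/60 = 32.262900
  N ⇒ keep positive
  λ: degrees = first 3 digits = 112, minutes = 49.52405; 112 + 49.52405/60 = 112.825401
  E ⇒ keep positive
Point 3:
  Latitude: 23° + 54/60 + 3.9/3600 = 23 + 0.900000 + 0.001083 = 23.901083
  hemisphere S, so the sign is −
  λ: 105 + 55/60 + 52.1/3600 = 105.931139
  E ⇒ keep positive
Point 4:
  Lat: 57 + 58.3322/60 = 57.972203
  S → negative
  Lon: 45.282′ = 0.754700°; total 92.754700
  E → positive
Point 5:
  φ: 61° + 50/60 + 31.64/3600 = 61 + 0.833333 + 0.008789 = 61.842122
  S → negative
  Longitude: 152° + 50/60 + 37.7/3600 = 152 + 0.833333 + 0.010472 = 152.843806
  E → positive
Point 6:
  φ: 34.173′ = 0.569550°; total 57.569550
  N ⇒ keep positive
  Lon: 77 + 7.3203/60 = 77.122005
  E → positive

1. 84.74002, -150.79833
2. 32.26290, 112.82540
3. -23.90108, 105.93114
4. -57.97220, 92.75470
5. -61.84212, 152.84381
6. 57.56955, 77.12201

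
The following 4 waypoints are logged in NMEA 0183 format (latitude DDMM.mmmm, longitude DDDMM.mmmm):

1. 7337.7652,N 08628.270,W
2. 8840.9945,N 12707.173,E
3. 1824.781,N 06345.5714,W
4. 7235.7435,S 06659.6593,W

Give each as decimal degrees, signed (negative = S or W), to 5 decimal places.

1. 73.62942, -86.47117
2. 88.68324, 127.11955
3. 18.41302, -63.75952
4. -72.59573, -66.99432

Point 1:
  Latitude: split at 2 digits → 73° and 37.7652′; 73 + 37.7652/60 = 73.629420
  N ⇒ keep positive
  Lon: split at 3 digits → 086° and 28.27′; 86 + 28.27/60 = 86.471167
  W → negative
Point 2:
  Lat: split at 2 digits → 88° and 40.9945′; 88 + 40.9945/60 = 88.683242
  N ⇒ keep positive
  Lon: degrees = first 3 digits = 127, minutes = 7.173; 127 + 7.173/60 = 127.119550
  E ⇒ keep positive
Point 3:
  φ: split at 2 digits → 18° and 24.781′; 18 + 24.781/60 = 18.413017
  N → positive
  Longitude: degrees = first 3 digits = 63, minutes = 45.5714; 63 + 45.5714/60 = 63.759523
  hemisphere W, so the sign is −
Point 4:
  Latitude: split at 2 digits → 72° and 35.7435′; 72 + 35.7435/60 = 72.595725
  S ⇒ negate
  Longitude: degrees = first 3 digits = 66, minutes = 59.6593; 66 + 59.6593/60 = 66.994322
  W → negative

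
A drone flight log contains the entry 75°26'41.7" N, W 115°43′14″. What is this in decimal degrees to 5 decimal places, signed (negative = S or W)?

75.44492, -115.72056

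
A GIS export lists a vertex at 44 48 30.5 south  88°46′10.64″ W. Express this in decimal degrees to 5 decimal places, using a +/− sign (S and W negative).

-44.80847, -88.76962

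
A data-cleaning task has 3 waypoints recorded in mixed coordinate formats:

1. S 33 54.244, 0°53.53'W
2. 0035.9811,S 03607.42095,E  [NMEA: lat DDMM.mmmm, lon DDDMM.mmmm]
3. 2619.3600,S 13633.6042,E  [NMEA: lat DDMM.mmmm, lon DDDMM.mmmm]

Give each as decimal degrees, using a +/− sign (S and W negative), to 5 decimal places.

1. -33.90407, -0.89217
2. -0.59969, 36.12368
3. -26.32267, 136.56007

Point 1:
  φ: 33 + 54.244/60 = 33.904067
  hemisphere S, so the sign is −
  λ: 0 + 53.53/60 = 0.892167
  W → negative
Point 2:
  Lat: degrees = first 2 digits = 0, minutes = 35.9811; 0 + 35.9811/60 = 0.599685
  S → negative
  Lon: split at 3 digits → 036° and 7.42095′; 36 + 7.42095/60 = 36.123683
  E → positive
Point 3:
  Latitude: split at 2 digits → 26° and 19.36′; 26 + 19.36/60 = 26.322667
  S ⇒ negate
  λ: degrees = first 3 digits = 136, minutes = 33.6042; 136 + 33.6042/60 = 136.560070
  E → positive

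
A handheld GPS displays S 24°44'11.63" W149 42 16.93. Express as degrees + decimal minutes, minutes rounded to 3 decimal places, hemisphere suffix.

24° 44.194′ S, 149° 42.282′ W

φ: seconds/60 = 0.19383; minutes = 44 + 0.19383 = 44.19383
Lon: seconds/60 = 0.28217; minutes = 42 + 0.28217 = 42.28217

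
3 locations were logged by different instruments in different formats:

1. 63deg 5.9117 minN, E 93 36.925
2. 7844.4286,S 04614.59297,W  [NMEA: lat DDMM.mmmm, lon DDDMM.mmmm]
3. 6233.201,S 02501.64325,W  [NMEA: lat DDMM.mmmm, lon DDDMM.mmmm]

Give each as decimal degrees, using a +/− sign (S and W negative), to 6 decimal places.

1. 63.098528, 93.615417
2. -78.740477, -46.243216
3. -62.553350, -25.027388

Point 1:
  Lat: 63 + 5.9117/60 = 63.0985283
  N → positive
  Longitude: 36.925′ = 0.615417°; total 93.6154167
  E ⇒ keep positive
Point 2:
  Latitude: split at 2 digits → 78° and 44.4286′; 78 + 44.4286/60 = 78.7404767
  S ⇒ negate
  Lon: degrees = first 3 digits = 46, minutes = 14.59297; 46 + 14.59297/60 = 46.2432162
  W ⇒ negate
Point 3:
  Lat: degrees = first 2 digits = 62, minutes = 33.201; 62 + 33.201/60 = 62.5533500
  S ⇒ negate
  Longitude: split at 3 digits → 025° and 1.64325′; 25 + 1.64325/60 = 25.0273875
  W → negative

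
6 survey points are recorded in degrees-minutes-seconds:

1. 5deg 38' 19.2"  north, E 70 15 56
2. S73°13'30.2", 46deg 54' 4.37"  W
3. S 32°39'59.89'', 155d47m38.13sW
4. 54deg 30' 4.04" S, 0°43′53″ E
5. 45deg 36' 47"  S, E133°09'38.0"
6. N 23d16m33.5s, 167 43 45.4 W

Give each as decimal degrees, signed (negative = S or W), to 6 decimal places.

1. 5.638667, 70.265556
2. -73.225056, -46.901214
3. -32.666636, -155.793925
4. -54.501122, 0.731389
5. -45.613056, 133.160556
6. 23.275972, -167.729278

Point 1:
  Lat: 5 + 38/60 + 19.2/3600 = 5.6386667
  N → positive
  Lon: 15′ + 56″ = 15.93333′; 70 + 15.93333/60 = 70.2655556
  E → positive
Point 2:
  φ: 73 + 13/60 + 30.2/3600 = 73.2250556
  S ⇒ negate
  Lon: 46 + 54/60 + 4.37/3600 = 46.9012139
  hemisphere W, so the sign is −
Point 3:
  Latitude: 32 + 39/60 + 59.89/3600 = 32.6666361
  S → negative
  λ: 155 + 47/60 + 38.13/3600 = 155.7939250
  W → negative
Point 4:
  Lat: 54 + 30/60 + 4.04/3600 = 54.5011222
  S → negative
  Longitude: 43′ + 53″ = 43.88333′; 0 + 43.88333/60 = 0.7313889
  E → positive
Point 5:
  Lat: 45 + 36/60 + 47/3600 = 45.6130556
  S ⇒ negate
  Lon: 9′ + 38″ = 9.63333′; 133 + 9.63333/60 = 133.1605556
  E → positive
Point 6:
  Latitude: 23 + 16/60 + 33.5/3600 = 23.2759722
  N → positive
  Lon: 167° + 43/60 + 45.4/3600 = 167 + 0.716667 + 0.012611 = 167.7292778
  hemisphere W, so the sign is −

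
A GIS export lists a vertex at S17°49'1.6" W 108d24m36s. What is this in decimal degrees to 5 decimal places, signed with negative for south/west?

Lat: 49′ + 1.6″ = 49.02667′; 17 + 49.02667/60 = 17.817111
S ⇒ negate
Longitude: 108 + 24/60 + 36/3600 = 108.410000
hemisphere W, so the sign is −

-17.81711, -108.41000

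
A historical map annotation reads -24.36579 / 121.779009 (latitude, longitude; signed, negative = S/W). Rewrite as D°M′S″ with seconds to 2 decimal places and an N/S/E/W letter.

Latitude is negative → S; |value| = 24.365790
φ: 0.365790 × 60 = 21.94740′ → 21′, remainder × 60 = 56.8440″
Longitude: 0.779009 × 60 = 46.74054′ → 46′, remainder × 60 = 44.4324″

24°21′56.84″ S, 121°46′44.43″ E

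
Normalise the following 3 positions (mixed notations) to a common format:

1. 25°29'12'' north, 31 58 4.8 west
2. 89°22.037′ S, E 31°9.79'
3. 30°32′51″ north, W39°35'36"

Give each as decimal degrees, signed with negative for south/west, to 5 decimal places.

Point 1:
  Lat: 25 + 29/60 + 12/3600 = 25.486667
  N ⇒ keep positive
  Lon: 31 + 58/60 + 4.8/3600 = 31.968000
  W ⇒ negate
Point 2:
  φ: 89 + 22.037/60 = 89.367283
  S ⇒ negate
  Lon: 31 + 9.79/60 = 31.163167
  E → positive
Point 3:
  φ: 30 + 32/60 + 51/3600 = 30.547500
  N ⇒ keep positive
  λ: 39 + 35/60 + 36/3600 = 39.593333
  hemisphere W, so the sign is −

1. 25.48667, -31.96800
2. -89.36728, 31.16317
3. 30.54750, -39.59333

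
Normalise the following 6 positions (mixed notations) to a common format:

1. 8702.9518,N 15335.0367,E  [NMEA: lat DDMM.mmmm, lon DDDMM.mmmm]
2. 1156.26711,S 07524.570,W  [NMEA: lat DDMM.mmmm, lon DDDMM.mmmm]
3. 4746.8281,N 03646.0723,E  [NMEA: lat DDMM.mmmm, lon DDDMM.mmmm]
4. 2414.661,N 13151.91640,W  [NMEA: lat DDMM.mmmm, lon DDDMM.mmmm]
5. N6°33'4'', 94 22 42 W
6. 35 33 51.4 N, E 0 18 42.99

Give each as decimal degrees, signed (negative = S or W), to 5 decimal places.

Point 1:
  Lat: degrees = first 2 digits = 87, minutes = 2.9518; 87 + 2.9518/60 = 87.049197
  N ⇒ keep positive
  λ: split at 3 digits → 153° and 35.0367′; 153 + 35.0367/60 = 153.583945
  E → positive
Point 2:
  Lat: split at 2 digits → 11° and 56.26711′; 11 + 56.26711/60 = 11.937785
  S → negative
  λ: degrees = first 3 digits = 75, minutes = 24.57; 75 + 24.57/60 = 75.409500
  hemisphere W, so the sign is −
Point 3:
  Latitude: degrees = first 2 digits = 47, minutes = 46.8281; 47 + 46.8281/60 = 47.780468
  N ⇒ keep positive
  Lon: degrees = first 3 digits = 36, minutes = 46.0723; 36 + 46.0723/60 = 36.767872
  E ⇒ keep positive
Point 4:
  Latitude: degrees = first 2 digits = 24, minutes = 14.661; 24 + 14.661/60 = 24.244350
  N ⇒ keep positive
  Longitude: split at 3 digits → 131° and 51.9164′; 131 + 51.9164/60 = 131.865273
  hemisphere W, so the sign is −
Point 5:
  Latitude: 6° + 33/60 + 4/3600 = 6 + 0.550000 + 0.001111 = 6.551111
  N → positive
  Lon: 22′ + 42″ = 22.70000′; 94 + 22.70000/60 = 94.378333
  W ⇒ negate
Point 6:
  Lat: 35 + 33/60 + 51.4/3600 = 35.564278
  N ⇒ keep positive
  Longitude: 0° + 18/60 + 42.99/3600 = 0 + 0.300000 + 0.011942 = 0.311942
  E ⇒ keep positive

1. 87.04920, 153.58395
2. -11.93779, -75.40950
3. 47.78047, 36.76787
4. 24.24435, -131.86527
5. 6.55111, -94.37833
6. 35.56428, 0.31194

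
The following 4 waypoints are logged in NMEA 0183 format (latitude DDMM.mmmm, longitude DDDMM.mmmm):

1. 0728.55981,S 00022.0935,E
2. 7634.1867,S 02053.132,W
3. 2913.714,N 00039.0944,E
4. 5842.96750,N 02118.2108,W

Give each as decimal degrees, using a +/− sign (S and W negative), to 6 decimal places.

Point 1:
  Lat: split at 2 digits → 07° and 28.55981′; 7 + 28.55981/60 = 7.4759968
  S → negative
  Lon: split at 3 digits → 000° and 22.0935′; 0 + 22.0935/60 = 0.3682250
  E → positive
Point 2:
  Lat: split at 2 digits → 76° and 34.1867′; 76 + 34.1867/60 = 76.5697783
  hemisphere S, so the sign is −
  Longitude: split at 3 digits → 020° and 53.132′; 20 + 53.132/60 = 20.8855333
  W → negative
Point 3:
  φ: split at 2 digits → 29° and 13.714′; 29 + 13.714/60 = 29.2285667
  N ⇒ keep positive
  Lon: degrees = first 3 digits = 0, minutes = 39.0944; 0 + 39.0944/60 = 0.6515733
  E → positive
Point 4:
  Lat: degrees = first 2 digits = 58, minutes = 42.9675; 58 + 42.9675/60 = 58.7161250
  N ⇒ keep positive
  Lon: split at 3 digits → 021° and 18.2108′; 21 + 18.2108/60 = 21.3035133
  W → negative

1. -7.475997, 0.368225
2. -76.569778, -20.885533
3. 29.228567, 0.651573
4. 58.716125, -21.303513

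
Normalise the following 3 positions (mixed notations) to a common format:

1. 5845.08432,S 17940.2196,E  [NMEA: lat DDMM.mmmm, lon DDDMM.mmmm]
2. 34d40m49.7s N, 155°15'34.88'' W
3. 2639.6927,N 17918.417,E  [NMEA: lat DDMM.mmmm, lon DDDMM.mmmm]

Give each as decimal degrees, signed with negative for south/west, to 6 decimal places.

1. -58.751405, 179.670327
2. 34.680472, -155.259689
3. 26.661545, 179.306950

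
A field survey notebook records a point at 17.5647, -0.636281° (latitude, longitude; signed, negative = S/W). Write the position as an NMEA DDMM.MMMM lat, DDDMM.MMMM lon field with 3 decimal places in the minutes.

1733.882,N / 00038.177,W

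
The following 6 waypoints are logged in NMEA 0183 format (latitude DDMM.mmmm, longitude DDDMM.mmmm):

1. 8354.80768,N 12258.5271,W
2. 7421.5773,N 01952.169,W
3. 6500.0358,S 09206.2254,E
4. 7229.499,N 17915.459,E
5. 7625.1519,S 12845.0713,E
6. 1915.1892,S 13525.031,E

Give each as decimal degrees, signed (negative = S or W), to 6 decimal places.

Point 1:
  Latitude: degrees = first 2 digits = 83, minutes = 54.80768; 83 + 54.80768/60 = 83.9134613
  N ⇒ keep positive
  Longitude: degrees = first 3 digits = 122, minutes = 58.5271; 122 + 58.5271/60 = 122.9754517
  W ⇒ negate
Point 2:
  Lat: split at 2 digits → 74° and 21.5773′; 74 + 21.5773/60 = 74.3596217
  N ⇒ keep positive
  λ: split at 3 digits → 019° and 52.169′; 19 + 52.169/60 = 19.8694833
  W ⇒ negate
Point 3:
  Latitude: split at 2 digits → 65° and 0.0358′; 65 + 0.0358/60 = 65.0005967
  hemisphere S, so the sign is −
  λ: split at 3 digits → 092° and 6.2254′; 92 + 6.2254/60 = 92.1037567
  E ⇒ keep positive
Point 4:
  φ: degrees = first 2 digits = 72, minutes = 29.499; 72 + 29.499/60 = 72.4916500
  N ⇒ keep positive
  λ: split at 3 digits → 179° and 15.459′; 179 + 15.459/60 = 179.2576500
  E ⇒ keep positive
Point 5:
  φ: degrees = first 2 digits = 76, minutes = 25.1519; 76 + 25.1519/60 = 76.4191983
  S → negative
  λ: split at 3 digits → 128° and 45.0713′; 128 + 45.0713/60 = 128.7511883
  E ⇒ keep positive
Point 6:
  Lat: degrees = first 2 digits = 19, minutes = 15.1892; 19 + 15.1892/60 = 19.2531533
  S ⇒ negate
  Lon: split at 3 digits → 135° and 25.031′; 135 + 25.031/60 = 135.4171833
  E → positive

1. 83.913461, -122.975452
2. 74.359622, -19.869483
3. -65.000597, 92.103757
4. 72.491650, 179.257650
5. -76.419198, 128.751188
6. -19.253153, 135.417183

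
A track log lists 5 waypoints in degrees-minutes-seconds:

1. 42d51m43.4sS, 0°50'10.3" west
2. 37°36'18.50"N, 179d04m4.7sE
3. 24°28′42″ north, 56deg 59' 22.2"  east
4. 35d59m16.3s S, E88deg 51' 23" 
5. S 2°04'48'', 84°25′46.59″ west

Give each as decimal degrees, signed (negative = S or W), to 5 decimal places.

1. -42.86206, -0.83619
2. 37.60514, 179.06797
3. 24.47833, 56.98950
4. -35.98786, 88.85639
5. -2.08000, -84.42961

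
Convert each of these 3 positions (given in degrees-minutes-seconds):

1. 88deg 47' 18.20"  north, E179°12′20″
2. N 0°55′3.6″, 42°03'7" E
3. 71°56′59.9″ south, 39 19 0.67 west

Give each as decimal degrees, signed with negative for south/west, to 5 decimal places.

Point 1:
  Lat: 88 + 47/60 + 18.2/3600 = 88.788389
  N → positive
  Lon: 179° + 12/60 + 20/3600 = 179 + 0.200000 + 0.005556 = 179.205556
  E ⇒ keep positive
Point 2:
  Lat: 55′ + 3.6″ = 55.06000′; 0 + 55.06000/60 = 0.917667
  N ⇒ keep positive
  Longitude: 42° + 3/60 + 7/3600 = 42 + 0.050000 + 0.001944 = 42.051944
  E ⇒ keep positive
Point 3:
  Lat: 71 + 56/60 + 59.9/3600 = 71.949972
  hemisphere S, so the sign is −
  Longitude: 39° + 19/60 + 0.67/3600 = 39 + 0.316667 + 0.000186 = 39.316853
  hemisphere W, so the sign is −

1. 88.78839, 179.20556
2. 0.91767, 42.05194
3. -71.94997, -39.31685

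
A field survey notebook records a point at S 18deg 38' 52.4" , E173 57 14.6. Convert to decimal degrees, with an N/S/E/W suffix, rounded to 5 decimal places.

φ: 18° + 38/60 + 52.4/3600 = 18 + 0.633333 + 0.014556 = 18.647889
λ: 173 + 57/60 + 14.6/3600 = 173.954056

18.64789° S, 173.95406° E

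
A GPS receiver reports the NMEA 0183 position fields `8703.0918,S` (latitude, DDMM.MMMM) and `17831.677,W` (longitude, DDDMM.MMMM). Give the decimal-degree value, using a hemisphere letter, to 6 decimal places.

87.051530° S, 178.527950° W

φ: split at 2 digits → 87° and 3.0918′; 87 + 3.0918/60 = 87.0515300
Longitude: split at 3 digits → 178° and 31.677′; 178 + 31.677/60 = 178.5279500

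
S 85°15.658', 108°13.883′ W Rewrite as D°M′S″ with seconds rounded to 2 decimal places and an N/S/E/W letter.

Lat: 15.65800′ → 15′ and 0.65800 × 60 = 39.4800″
Lon: 13.88300′ → 13′ and 0.88300 × 60 = 52.9800″

85°15′39.48″ S, 108°13′52.98″ W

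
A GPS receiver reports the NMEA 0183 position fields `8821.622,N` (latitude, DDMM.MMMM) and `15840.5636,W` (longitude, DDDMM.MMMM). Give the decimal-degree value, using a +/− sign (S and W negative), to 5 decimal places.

Lat: split at 2 digits → 88° and 21.622′; 88 + 21.622/60 = 88.360367
N ⇒ keep positive
Longitude: split at 3 digits → 158° and 40.5636′; 158 + 40.5636/60 = 158.676060
W → negative

88.36037, -158.67606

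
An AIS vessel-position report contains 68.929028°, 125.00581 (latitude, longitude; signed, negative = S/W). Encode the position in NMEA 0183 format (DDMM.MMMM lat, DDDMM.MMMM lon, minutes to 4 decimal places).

Lat: fractional part 0.929028 → 55.741680 minutes
Lon: 125° + 0.005810 × 60 = 125° 0.348600′

6855.7417,N / 12500.3486,E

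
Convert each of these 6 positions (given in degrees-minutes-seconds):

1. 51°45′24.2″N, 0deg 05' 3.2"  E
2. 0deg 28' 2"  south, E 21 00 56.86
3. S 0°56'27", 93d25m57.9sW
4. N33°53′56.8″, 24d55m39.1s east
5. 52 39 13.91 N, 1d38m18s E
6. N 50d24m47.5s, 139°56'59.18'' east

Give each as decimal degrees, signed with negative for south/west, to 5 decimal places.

Point 1:
  φ: 51° + 45/60 + 24.2/3600 = 51 + 0.750000 + 0.006722 = 51.756722
  N ⇒ keep positive
  Longitude: 5′ + 3.2″ = 5.05333′; 0 + 5.05333/60 = 0.084222
  E → positive
Point 2:
  φ: 28′ + 2″ = 28.03333′; 0 + 28.03333/60 = 0.467222
  hemisphere S, so the sign is −
  Lon: 21° + 0/60 + 56.86/3600 = 21 + 0.000000 + 0.015794 = 21.015794
  E → positive
Point 3:
  φ: 56′ + 27″ = 56.45000′; 0 + 56.45000/60 = 0.940833
  hemisphere S, so the sign is −
  λ: 93° + 25/60 + 57.9/3600 = 93 + 0.416667 + 0.016083 = 93.432750
  hemisphere W, so the sign is −
Point 4:
  φ: 53′ + 56.8″ = 53.94667′; 33 + 53.94667/60 = 33.899111
  N → positive
  λ: 55′ + 39.1″ = 55.65167′; 24 + 55.65167/60 = 24.927528
  E ⇒ keep positive
Point 5:
  φ: 52 + 39/60 + 13.91/3600 = 52.653864
  N ⇒ keep positive
  Lon: 1° + 38/60 + 18/3600 = 1 + 0.633333 + 0.005000 = 1.638333
  E → positive
Point 6:
  Latitude: 50° + 24/60 + 47.5/3600 = 50 + 0.400000 + 0.013194 = 50.413194
  N ⇒ keep positive
  Longitude: 56′ + 59.18″ = 56.98633′; 139 + 56.98633/60 = 139.949772
  E ⇒ keep positive

1. 51.75672, 0.08422
2. -0.46722, 21.01579
3. -0.94083, -93.43275
4. 33.89911, 24.92753
5. 52.65386, 1.63833
6. 50.41319, 139.94977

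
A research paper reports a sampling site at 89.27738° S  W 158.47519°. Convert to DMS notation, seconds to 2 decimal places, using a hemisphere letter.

89°16′38.57″ S, 158°28′30.68″ W

Lat: whole degrees 89; 16.64280′ → 16′ and 38.5680″
Longitude: whole degrees 158; 28.51140′ → 28′ and 30.6840″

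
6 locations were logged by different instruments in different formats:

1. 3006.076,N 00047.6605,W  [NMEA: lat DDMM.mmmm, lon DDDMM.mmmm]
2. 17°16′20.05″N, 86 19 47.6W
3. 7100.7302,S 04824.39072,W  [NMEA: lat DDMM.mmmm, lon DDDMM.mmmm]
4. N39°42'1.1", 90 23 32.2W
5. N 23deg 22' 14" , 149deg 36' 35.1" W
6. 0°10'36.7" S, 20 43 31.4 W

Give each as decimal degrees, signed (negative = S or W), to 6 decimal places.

1. 30.101267, -0.794342
2. 17.272236, -86.329889
3. -71.012170, -48.406512
4. 39.700306, -90.392278
5. 23.370556, -149.609750
6. -0.176861, -20.725389

Point 1:
  φ: degrees = first 2 digits = 30, minutes = 6.076; 30 + 6.076/60 = 30.1012667
  N → positive
  Lon: split at 3 digits → 000° and 47.6605′; 0 + 47.6605/60 = 0.7943417
  W → negative
Point 2:
  φ: 16′ + 20.05″ = 16.33417′; 17 + 16.33417/60 = 17.2722361
  N ⇒ keep positive
  Lon: 19′ + 47.6″ = 19.79333′; 86 + 19.79333/60 = 86.3298889
  W → negative
Point 3:
  φ: degrees = first 2 digits = 71, minutes = 0.7302; 71 + 0.7302/60 = 71.0121700
  hemisphere S, so the sign is −
  λ: split at 3 digits → 048° and 24.39072′; 48 + 24.39072/60 = 48.4065120
  W ⇒ negate
Point 4:
  Lat: 39° + 42/60 + 1.1/3600 = 39 + 0.700000 + 0.000306 = 39.7003056
  N → positive
  Lon: 23′ + 32.2″ = 23.53667′; 90 + 23.53667/60 = 90.3922778
  W → negative
Point 5:
  Lat: 23° + 22/60 + 14/3600 = 23 + 0.366667 + 0.003889 = 23.3705556
  N → positive
  Lon: 36′ + 35.1″ = 36.58500′; 149 + 36.58500/60 = 149.6097500
  W → negative
Point 6:
  Lat: 10′ + 36.7″ = 10.61167′; 0 + 10.61167/60 = 0.1768611
  S ⇒ negate
  Lon: 20° + 43/60 + 31.4/3600 = 20 + 0.716667 + 0.008722 = 20.7253889
  W → negative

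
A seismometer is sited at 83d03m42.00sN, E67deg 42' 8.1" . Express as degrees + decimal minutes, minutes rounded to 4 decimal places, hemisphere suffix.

83° 3.7000′ N, 67° 42.1350′ E

φ: seconds/60 = 0.70000; minutes = 3 + 0.70000 = 3.700000
λ: 42 + 8.1/60 = 42.135000′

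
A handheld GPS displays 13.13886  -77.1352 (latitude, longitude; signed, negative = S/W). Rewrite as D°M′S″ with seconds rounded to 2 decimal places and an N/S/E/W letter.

13°08′19.90″ N, 77°08′6.72″ W

φ: whole degrees 13; 8.33160′ → 8′ and 19.8960″
Longitude is negative → W; |value| = 77.135200
Longitude: whole degrees 77; 8.11200′ → 8′ and 6.7200″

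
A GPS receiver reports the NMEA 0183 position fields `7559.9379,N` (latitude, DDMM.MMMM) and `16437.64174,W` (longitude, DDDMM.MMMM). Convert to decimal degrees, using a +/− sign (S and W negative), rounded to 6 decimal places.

Lat: degrees = first 2 digits = 75, minutes = 59.9379; 75 + 59.9379/60 = 75.9989650
N → positive
Lon: degrees = first 3 digits = 164, minutes = 37.64174; 164 + 37.64174/60 = 164.6273623
W ⇒ negate

75.998965, -164.627362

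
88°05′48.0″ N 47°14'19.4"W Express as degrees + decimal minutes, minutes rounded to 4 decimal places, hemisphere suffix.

88° 5.8000′ N, 47° 14.3233′ W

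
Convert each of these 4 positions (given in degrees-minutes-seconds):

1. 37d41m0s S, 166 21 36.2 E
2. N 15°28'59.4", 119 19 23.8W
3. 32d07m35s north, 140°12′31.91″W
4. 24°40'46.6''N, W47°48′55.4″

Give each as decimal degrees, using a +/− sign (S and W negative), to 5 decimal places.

Point 1:
  φ: 37 + 41/60 + 0/3600 = 37.683333
  S ⇒ negate
  λ: 21′ + 36.2″ = 21.60333′; 166 + 21.60333/60 = 166.360056
  E ⇒ keep positive
Point 2:
  φ: 15 + 28/60 + 59.4/3600 = 15.483167
  N ⇒ keep positive
  λ: 119 + 19/60 + 23.8/3600 = 119.323278
  W ⇒ negate
Point 3:
  Lat: 32 + 7/60 + 35/3600 = 32.126389
  N ⇒ keep positive
  λ: 140 + 12/60 + 31.91/3600 = 140.208864
  W → negative
Point 4:
  Latitude: 40′ + 46.6″ = 40.77667′; 24 + 40.77667/60 = 24.679611
  N → positive
  Lon: 48′ + 55.4″ = 48.92333′; 47 + 48.92333/60 = 47.815389
  W ⇒ negate

1. -37.68333, 166.36006
2. 15.48317, -119.32328
3. 32.12639, -140.20886
4. 24.67961, -47.81539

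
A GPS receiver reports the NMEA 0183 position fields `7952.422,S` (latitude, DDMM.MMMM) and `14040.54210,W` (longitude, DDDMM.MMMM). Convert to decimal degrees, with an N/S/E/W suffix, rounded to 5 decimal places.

79.87370° S, 140.67570° W

φ: degrees = first 2 digits = 79, minutes = 52.422; 79 + 52.422/60 = 79.873700
Lon: split at 3 digits → 140° and 40.5421′; 140 + 40.5421/60 = 140.675702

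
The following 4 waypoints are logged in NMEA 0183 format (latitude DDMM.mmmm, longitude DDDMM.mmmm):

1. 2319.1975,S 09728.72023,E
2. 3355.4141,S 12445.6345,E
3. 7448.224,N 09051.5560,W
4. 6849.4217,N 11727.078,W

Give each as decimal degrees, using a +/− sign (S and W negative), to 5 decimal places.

Point 1:
  Lat: split at 2 digits → 23° and 19.1975′; 23 + 19.1975/60 = 23.319958
  hemisphere S, so the sign is −
  Longitude: split at 3 digits → 097° and 28.72023′; 97 + 28.72023/60 = 97.478671
  E → positive
Point 2:
  Latitude: degrees = first 2 digits = 33, minutes = 55.4141; 33 + 55.4141/60 = 33.923568
  S → negative
  λ: split at 3 digits → 124° and 45.6345′; 124 + 45.6345/60 = 124.760575
  E → positive
Point 3:
  Lat: degrees = first 2 digits = 74, minutes = 48.224; 74 + 48.224/60 = 74.803733
  N → positive
  λ: split at 3 digits → 090° and 51.556′; 90 + 51.556/60 = 90.859267
  W → negative
Point 4:
  Lat: degrees = first 2 digits = 68, minutes = 49.4217; 68 + 49.4217/60 = 68.823695
  N ⇒ keep positive
  Longitude: split at 3 digits → 117° and 27.078′; 117 + 27.078/60 = 117.451300
  hemisphere W, so the sign is −

1. -23.31996, 97.47867
2. -33.92357, 124.76058
3. 74.80373, -90.85927
4. 68.82370, -117.45130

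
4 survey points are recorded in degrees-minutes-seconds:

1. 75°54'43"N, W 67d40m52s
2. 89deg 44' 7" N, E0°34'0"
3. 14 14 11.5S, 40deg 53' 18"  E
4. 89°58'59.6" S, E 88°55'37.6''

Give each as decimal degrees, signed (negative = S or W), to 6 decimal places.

Point 1:
  φ: 75° + 54/60 + 43/3600 = 75 + 0.900000 + 0.011944 = 75.9119444
  N ⇒ keep positive
  λ: 40′ + 52″ = 40.86667′; 67 + 40.86667/60 = 67.6811111
  W ⇒ negate
Point 2:
  Latitude: 44′ + 7″ = 44.11667′; 89 + 44.11667/60 = 89.7352778
  N ⇒ keep positive
  Lon: 0 + 34/60 + 0/3600 = 0.5666667
  E ⇒ keep positive
Point 3:
  φ: 14° + 14/60 + 11.5/3600 = 14 + 0.233333 + 0.003194 = 14.2365278
  hemisphere S, so the sign is −
  Lon: 53′ + 18″ = 53.30000′; 40 + 53.30000/60 = 40.8883333
  E → positive
Point 4:
  φ: 58′ + 59.6″ = 58.99333′; 89 + 58.99333/60 = 89.9832222
  S ⇒ negate
  Lon: 88° + 55/60 + 37.6/3600 = 88 + 0.916667 + 0.010444 = 88.9271111
  E ⇒ keep positive

1. 75.911944, -67.681111
2. 89.735278, 0.566667
3. -14.236528, 40.888333
4. -89.983222, 88.927111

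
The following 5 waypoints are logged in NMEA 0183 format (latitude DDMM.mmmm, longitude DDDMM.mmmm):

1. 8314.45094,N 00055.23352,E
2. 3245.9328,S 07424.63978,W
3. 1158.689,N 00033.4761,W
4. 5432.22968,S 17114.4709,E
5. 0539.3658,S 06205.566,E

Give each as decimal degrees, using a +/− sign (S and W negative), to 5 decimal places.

1. 83.24085, 0.92056
2. -32.76555, -74.41066
3. 11.97815, -0.55794
4. -54.53716, 171.24118
5. -5.65610, 62.09277

Point 1:
  φ: split at 2 digits → 83° and 14.45094′; 83 + 14.45094/60 = 83.240849
  N ⇒ keep positive
  Longitude: degrees = first 3 digits = 0, minutes = 55.23352; 0 + 55.23352/60 = 0.920559
  E ⇒ keep positive
Point 2:
  Lat: split at 2 digits → 32° and 45.9328′; 32 + 45.9328/60 = 32.765547
  S → negative
  λ: split at 3 digits → 074° and 24.63978′; 74 + 24.63978/60 = 74.410663
  W → negative
Point 3:
  Latitude: split at 2 digits → 11° and 58.689′; 11 + 58.689/60 = 11.978150
  N ⇒ keep positive
  Lon: degrees = first 3 digits = 0, minutes = 33.4761; 0 + 33.4761/60 = 0.557935
  W → negative
Point 4:
  φ: split at 2 digits → 54° and 32.22968′; 54 + 32.22968/60 = 54.537161
  S ⇒ negate
  λ: degrees = first 3 digits = 171, minutes = 14.4709; 171 + 14.4709/60 = 171.241182
  E ⇒ keep positive
Point 5:
  Lat: split at 2 digits → 05° and 39.3658′; 5 + 39.3658/60 = 5.656097
  hemisphere S, so the sign is −
  Longitude: degrees = first 3 digits = 62, minutes = 5.566; 62 + 5.566/60 = 62.092767
  E ⇒ keep positive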